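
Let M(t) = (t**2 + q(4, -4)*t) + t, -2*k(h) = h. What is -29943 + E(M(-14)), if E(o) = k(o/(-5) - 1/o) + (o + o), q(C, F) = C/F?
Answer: -57881539/1960 ≈ -29531.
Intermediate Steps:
k(h) = -h/2
M(t) = t**2 (M(t) = (t**2 + (4/(-4))*t) + t = (t**2 + (4*(-1/4))*t) + t = (t**2 - t) + t = t**2)
E(o) = 1/(2*o) + 21*o/10 (E(o) = -(o/(-5) - 1/o)/2 + (o + o) = -(o*(-1/5) - 1/o)/2 + 2*o = -(-o/5 - 1/o)/2 + 2*o = -(-1/o - o/5)/2 + 2*o = (1/(2*o) + o/10) + 2*o = 1/(2*o) + 21*o/10)
-29943 + E(M(-14)) = -29943 + (5 + 21*((-14)**2)**2)/(10*((-14)**2)) = -29943 + (1/10)*(5 + 21*196**2)/196 = -29943 + (1/10)*(1/196)*(5 + 21*38416) = -29943 + (1/10)*(1/196)*(5 + 806736) = -29943 + (1/10)*(1/196)*806741 = -29943 + 806741/1960 = -57881539/1960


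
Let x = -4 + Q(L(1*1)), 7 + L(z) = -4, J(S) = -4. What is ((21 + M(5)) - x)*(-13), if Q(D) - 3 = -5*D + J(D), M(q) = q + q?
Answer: 247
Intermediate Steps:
M(q) = 2*q
L(z) = -11 (L(z) = -7 - 4 = -11)
Q(D) = -1 - 5*D (Q(D) = 3 + (-5*D - 4) = 3 + (-4 - 5*D) = -1 - 5*D)
x = 50 (x = -4 + (-1 - 5*(-11)) = -4 + (-1 + 55) = -4 + 54 = 50)
((21 + M(5)) - x)*(-13) = ((21 + 2*5) - 1*50)*(-13) = ((21 + 10) - 50)*(-13) = (31 - 50)*(-13) = -19*(-13) = 247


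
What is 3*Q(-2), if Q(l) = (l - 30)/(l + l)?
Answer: 24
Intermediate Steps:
Q(l) = (-30 + l)/(2*l) (Q(l) = (-30 + l)/((2*l)) = (-30 + l)*(1/(2*l)) = (-30 + l)/(2*l))
3*Q(-2) = 3*((½)*(-30 - 2)/(-2)) = 3*((½)*(-½)*(-32)) = 3*8 = 24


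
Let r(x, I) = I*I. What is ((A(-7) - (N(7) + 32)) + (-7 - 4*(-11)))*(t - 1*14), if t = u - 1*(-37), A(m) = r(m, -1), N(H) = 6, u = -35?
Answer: 0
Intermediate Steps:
r(x, I) = I²
A(m) = 1 (A(m) = (-1)² = 1)
t = 2 (t = -35 - 1*(-37) = -35 + 37 = 2)
((A(-7) - (N(7) + 32)) + (-7 - 4*(-11)))*(t - 1*14) = ((1 - (6 + 32)) + (-7 - 4*(-11)))*(2 - 1*14) = ((1 - 1*38) + (-7 + 44))*(2 - 14) = ((1 - 38) + 37)*(-12) = (-37 + 37)*(-12) = 0*(-12) = 0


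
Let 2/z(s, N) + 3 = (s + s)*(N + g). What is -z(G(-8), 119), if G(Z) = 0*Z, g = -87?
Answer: 2/3 ≈ 0.66667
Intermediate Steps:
G(Z) = 0
z(s, N) = 2/(-3 + 2*s*(-87 + N)) (z(s, N) = 2/(-3 + (s + s)*(N - 87)) = 2/(-3 + (2*s)*(-87 + N)) = 2/(-3 + 2*s*(-87 + N)))
-z(G(-8), 119) = -2/(-3 - 174*0 + 2*119*0) = -2/(-3 + 0 + 0) = -2/(-3) = -2*(-1)/3 = -1*(-2/3) = 2/3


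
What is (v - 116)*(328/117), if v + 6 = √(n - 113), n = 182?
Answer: -40016/117 + 328*√69/117 ≈ -318.73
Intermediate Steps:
v = -6 + √69 (v = -6 + √(182 - 113) = -6 + √69 ≈ 2.3066)
(v - 116)*(328/117) = ((-6 + √69) - 116)*(328/117) = (-122 + √69)*(328*(1/117)) = (-122 + √69)*(328/117) = -40016/117 + 328*√69/117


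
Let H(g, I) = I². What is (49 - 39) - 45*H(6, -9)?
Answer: -3635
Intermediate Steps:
(49 - 39) - 45*H(6, -9) = (49 - 39) - 45*(-9)² = 10 - 45*81 = 10 - 3645 = -3635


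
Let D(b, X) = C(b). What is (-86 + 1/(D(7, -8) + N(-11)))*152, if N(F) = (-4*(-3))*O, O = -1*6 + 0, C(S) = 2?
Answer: -457596/35 ≈ -13074.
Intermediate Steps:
D(b, X) = 2
O = -6 (O = -6 + 0 = -6)
N(F) = -72 (N(F) = -4*(-3)*(-6) = 12*(-6) = -72)
(-86 + 1/(D(7, -8) + N(-11)))*152 = (-86 + 1/(2 - 72))*152 = (-86 + 1/(-70))*152 = (-86 - 1/70)*152 = -6021/70*152 = -457596/35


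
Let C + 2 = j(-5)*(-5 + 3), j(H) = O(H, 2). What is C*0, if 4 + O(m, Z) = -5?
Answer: 0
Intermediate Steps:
O(m, Z) = -9 (O(m, Z) = -4 - 5 = -9)
j(H) = -9
C = 16 (C = -2 - 9*(-5 + 3) = -2 - 9*(-2) = -2 + 18 = 16)
C*0 = 16*0 = 0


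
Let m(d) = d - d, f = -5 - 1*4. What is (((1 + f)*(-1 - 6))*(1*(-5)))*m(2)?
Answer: 0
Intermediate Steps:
f = -9 (f = -5 - 4 = -9)
m(d) = 0
(((1 + f)*(-1 - 6))*(1*(-5)))*m(2) = (((1 - 9)*(-1 - 6))*(1*(-5)))*0 = (-8*(-7)*(-5))*0 = (56*(-5))*0 = -280*0 = 0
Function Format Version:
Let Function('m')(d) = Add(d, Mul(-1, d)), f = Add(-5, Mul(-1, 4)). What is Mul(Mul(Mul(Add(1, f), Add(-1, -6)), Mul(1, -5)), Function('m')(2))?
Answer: 0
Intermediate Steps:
f = -9 (f = Add(-5, -4) = -9)
Function('m')(d) = 0
Mul(Mul(Mul(Add(1, f), Add(-1, -6)), Mul(1, -5)), Function('m')(2)) = Mul(Mul(Mul(Add(1, -9), Add(-1, -6)), Mul(1, -5)), 0) = Mul(Mul(Mul(-8, -7), -5), 0) = Mul(Mul(56, -5), 0) = Mul(-280, 0) = 0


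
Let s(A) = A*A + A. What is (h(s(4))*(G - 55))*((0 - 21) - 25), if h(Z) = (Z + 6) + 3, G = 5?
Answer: 66700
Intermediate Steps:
s(A) = A + A² (s(A) = A² + A = A + A²)
h(Z) = 9 + Z (h(Z) = (6 + Z) + 3 = 9 + Z)
(h(s(4))*(G - 55))*((0 - 21) - 25) = ((9 + 4*(1 + 4))*(5 - 55))*((0 - 21) - 25) = ((9 + 4*5)*(-50))*(-21 - 25) = ((9 + 20)*(-50))*(-46) = (29*(-50))*(-46) = -1450*(-46) = 66700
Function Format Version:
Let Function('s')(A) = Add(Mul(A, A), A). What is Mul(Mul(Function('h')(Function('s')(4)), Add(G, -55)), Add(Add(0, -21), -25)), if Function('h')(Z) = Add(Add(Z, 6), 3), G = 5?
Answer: 66700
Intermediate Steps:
Function('s')(A) = Add(A, Pow(A, 2)) (Function('s')(A) = Add(Pow(A, 2), A) = Add(A, Pow(A, 2)))
Function('h')(Z) = Add(9, Z) (Function('h')(Z) = Add(Add(6, Z), 3) = Add(9, Z))
Mul(Mul(Function('h')(Function('s')(4)), Add(G, -55)), Add(Add(0, -21), -25)) = Mul(Mul(Add(9, Mul(4, Add(1, 4))), Add(5, -55)), Add(Add(0, -21), -25)) = Mul(Mul(Add(9, Mul(4, 5)), -50), Add(-21, -25)) = Mul(Mul(Add(9, 20), -50), -46) = Mul(Mul(29, -50), -46) = Mul(-1450, -46) = 66700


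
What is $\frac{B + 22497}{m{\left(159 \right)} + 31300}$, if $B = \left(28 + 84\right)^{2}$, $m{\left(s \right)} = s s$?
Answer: $\frac{35041}{56581} \approx 0.61931$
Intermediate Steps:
$m{\left(s \right)} = s^{2}$
$B = 12544$ ($B = 112^{2} = 12544$)
$\frac{B + 22497}{m{\left(159 \right)} + 31300} = \frac{12544 + 22497}{159^{2} + 31300} = \frac{35041}{25281 + 31300} = \frac{35041}{56581}$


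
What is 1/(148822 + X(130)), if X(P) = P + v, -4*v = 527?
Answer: 4/595281 ≈ 6.7195e-6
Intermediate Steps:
v = -527/4 (v = -1/4*527 = -527/4 ≈ -131.75)
X(P) = -527/4 + P (X(P) = P - 527/4 = -527/4 + P)
1/(148822 + X(130)) = 1/(148822 + (-527/4 + 130)) = 1/(148822 - 7/4) = 1/(595281/4) = 4/595281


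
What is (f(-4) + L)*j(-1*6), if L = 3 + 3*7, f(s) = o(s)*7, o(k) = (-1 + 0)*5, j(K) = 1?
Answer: -11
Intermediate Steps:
o(k) = -5 (o(k) = -1*5 = -5)
f(s) = -35 (f(s) = -5*7 = -35)
L = 24 (L = 3 + 21 = 24)
(f(-4) + L)*j(-1*6) = (-35 + 24)*1 = -11*1 = -11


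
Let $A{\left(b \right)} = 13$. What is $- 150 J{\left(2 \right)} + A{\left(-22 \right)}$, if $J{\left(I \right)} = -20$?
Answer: $3013$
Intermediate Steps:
$- 150 J{\left(2 \right)} + A{\left(-22 \right)} = \left(-150\right) \left(-20\right) + 13 = 3000 + 13 = 3013$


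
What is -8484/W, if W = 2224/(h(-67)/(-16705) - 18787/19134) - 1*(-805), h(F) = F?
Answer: 2651715406788/459258177395 ≈ 5.7739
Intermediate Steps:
W = -459258177395/312554857 (W = 2224/(-67/(-16705) - 18787/19134) - 1*(-805) = 2224/(-67*(-1/16705) - 18787*1/19134) + 805 = 2224/(67/16705 - 18787/19134) + 805 = 2224/(-312554857/319633470) + 805 = 2224*(-319633470/312554857) + 805 = -710864837280/312554857 + 805 = -459258177395/312554857 ≈ -1469.4)
-8484/W = -8484/(-459258177395/312554857) = -8484*(-312554857/459258177395) = 2651715406788/459258177395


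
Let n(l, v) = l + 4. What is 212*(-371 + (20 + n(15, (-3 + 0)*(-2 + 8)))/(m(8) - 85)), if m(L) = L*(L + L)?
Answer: -3373768/43 ≈ -78460.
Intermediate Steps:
m(L) = 2*L² (m(L) = L*(2*L) = 2*L²)
n(l, v) = 4 + l
212*(-371 + (20 + n(15, (-3 + 0)*(-2 + 8)))/(m(8) - 85)) = 212*(-371 + (20 + (4 + 15))/(2*8² - 85)) = 212*(-371 + (20 + 19)/(2*64 - 85)) = 212*(-371 + 39/(128 - 85)) = 212*(-371 + 39/43) = 212*(-15914/43) = -3373768/43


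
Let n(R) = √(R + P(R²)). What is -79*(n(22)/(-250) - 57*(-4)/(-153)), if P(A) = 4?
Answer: 6004/51 + 79*√26/250 ≈ 119.34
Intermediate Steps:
n(R) = √(4 + R) (n(R) = √(R + 4) = √(4 + R))
-79*(n(22)/(-250) - 57*(-4)/(-153)) = -79*(√(4 + 22)/(-250) - 57*(-4)/(-153)) = -79*(√26*(-1/250) + 228*(-1/153)) = -79*(-√26/250 - 76/51) = -79*(-76/51 - √26/250) = 6004/51 + 79*√26/250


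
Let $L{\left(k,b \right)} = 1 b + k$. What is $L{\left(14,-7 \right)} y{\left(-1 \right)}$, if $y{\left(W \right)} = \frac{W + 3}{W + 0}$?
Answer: $-14$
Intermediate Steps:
$L{\left(k,b \right)} = b + k$
$y{\left(W \right)} = \frac{3 + W}{W}$
$L{\left(14,-7 \right)} y{\left(-1 \right)} = \left(-7 + 14\right) \frac{3 - 1}{-1} = 7 \left(\left(-1\right) 2\right) = 7 \left(-2\right) = -14$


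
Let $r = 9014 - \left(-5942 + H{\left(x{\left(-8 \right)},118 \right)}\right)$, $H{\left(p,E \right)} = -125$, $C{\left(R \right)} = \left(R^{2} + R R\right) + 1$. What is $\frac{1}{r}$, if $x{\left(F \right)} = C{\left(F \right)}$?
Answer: $\frac{1}{15081} \approx 6.6309 \cdot 10^{-5}$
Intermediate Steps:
$C{\left(R \right)} = 1 + 2 R^{2}$ ($C{\left(R \right)} = \left(R^{2} + R^{2}\right) + 1 = 2 R^{2} + 1 = 1 + 2 R^{2}$)
$x{\left(F \right)} = 1 + 2 F^{2}$
$r = 15081$ ($r = 9014 - \left(-5942 - 125\right) = 9014 - -6067 = 9014 + 6067 = 15081$)
$\frac{1}{r} = \frac{1}{15081}$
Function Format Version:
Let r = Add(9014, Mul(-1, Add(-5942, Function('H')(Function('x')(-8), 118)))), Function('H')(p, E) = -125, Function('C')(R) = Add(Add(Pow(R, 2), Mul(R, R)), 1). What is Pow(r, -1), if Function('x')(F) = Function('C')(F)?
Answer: Rational(1, 15081) ≈ 6.6309e-5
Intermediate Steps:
Function('C')(R) = Add(1, Mul(2, Pow(R, 2))) (Function('C')(R) = Add(Add(Pow(R, 2), Pow(R, 2)), 1) = Add(Mul(2, Pow(R, 2)), 1) = Add(1, Mul(2, Pow(R, 2))))
Function('x')(F) = Add(1, Mul(2, Pow(F, 2)))
r = 15081 (r = Add(9014, Mul(-1, Add(-5942, -125))) = Add(9014, Mul(-1, -6067)) = Add(9014, 6067) = 15081)
Pow(r, -1) = Pow(15081, -1) = Rational(1, 15081)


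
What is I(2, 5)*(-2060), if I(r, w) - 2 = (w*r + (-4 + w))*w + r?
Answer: -121540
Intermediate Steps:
I(r, w) = 2 + r + w*(-4 + w + r*w) (I(r, w) = 2 + ((w*r + (-4 + w))*w + r) = 2 + ((r*w + (-4 + w))*w + r) = 2 + ((-4 + w + r*w)*w + r) = 2 + (w*(-4 + w + r*w) + r) = 2 + (r + w*(-4 + w + r*w)) = 2 + r + w*(-4 + w + r*w))
I(2, 5)*(-2060) = (2 + 2 + 5² - 4*5 + 2*5²)*(-2060) = (2 + 2 + 25 - 20 + 2*25)*(-2060) = (2 + 2 + 25 - 20 + 50)*(-2060) = 59*(-2060) = -121540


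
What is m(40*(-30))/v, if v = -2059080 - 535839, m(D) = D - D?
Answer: 0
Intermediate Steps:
m(D) = 0
v = -2594919
m(40*(-30))/v = 0/(-2594919) = 0*(-1/2594919) = 0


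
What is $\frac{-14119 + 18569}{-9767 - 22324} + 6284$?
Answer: $\frac{201655394}{32091} \approx 6283.9$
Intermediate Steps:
$\frac{-14119 + 18569}{-9767 - 22324} + 6284 = \frac{4450}{-32091} + 6284 = 4450 \left(- \frac{1}{32091}\right) + 6284 = - \frac{4450}{32091} + 6284 = \frac{201655394}{32091}$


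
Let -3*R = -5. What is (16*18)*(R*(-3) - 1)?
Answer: -1728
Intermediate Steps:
R = 5/3 (R = -⅓*(-5) = 5/3 ≈ 1.6667)
(16*18)*(R*(-3) - 1) = (16*18)*((5/3)*(-3) - 1) = 288*(-5 - 1) = 288*(-6) = -1728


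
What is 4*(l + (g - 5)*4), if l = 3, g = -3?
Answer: -116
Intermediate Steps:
4*(l + (g - 5)*4) = 4*(3 + (-3 - 5)*4) = 4*(3 - 8*4) = 4*(3 - 32) = 4*(-29) = -116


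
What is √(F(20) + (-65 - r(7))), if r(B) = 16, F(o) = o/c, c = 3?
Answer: I*√669/3 ≈ 8.6217*I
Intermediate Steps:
F(o) = o/3
√(F(20) + (-65 - r(7))) = √((⅓)*20 + (-65 - 1*16)) = √(20/3 + (-65 - 16)) = √(20/3 - 81) = √(-223/3) = I*√669/3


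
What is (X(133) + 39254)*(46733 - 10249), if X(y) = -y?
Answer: 1427290564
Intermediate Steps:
(X(133) + 39254)*(46733 - 10249) = (-1*133 + 39254)*(46733 - 10249) = (-133 + 39254)*36484 = 39121*36484 = 1427290564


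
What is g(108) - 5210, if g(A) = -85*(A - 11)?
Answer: -13455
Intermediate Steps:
g(A) = 935 - 85*A (g(A) = -85*(-11 + A) = 935 - 85*A)
g(108) - 5210 = (935 - 85*108) - 5210 = (935 - 9180) - 5210 = -8245 - 5210 = -13455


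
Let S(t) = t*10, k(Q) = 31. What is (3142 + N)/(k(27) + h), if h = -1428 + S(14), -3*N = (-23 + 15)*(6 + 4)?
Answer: -9506/3771 ≈ -2.5208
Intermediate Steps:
S(t) = 10*t
N = 80/3 (N = -(-23 + 15)*(6 + 4)/3 = -(-8)*10/3 = -1/3*(-80) = 80/3 ≈ 26.667)
h = -1288 (h = -1428 + 10*14 = -1428 + 140 = -1288)
(3142 + N)/(k(27) + h) = (3142 + 80/3)/(31 - 1288) = (9506/3)/(-1257) = (9506/3)*(-1/1257) = -9506/3771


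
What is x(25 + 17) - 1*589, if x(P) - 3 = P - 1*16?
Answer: -560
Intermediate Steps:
x(P) = -13 + P (x(P) = 3 + (P - 1*16) = 3 + (P - 16) = 3 + (-16 + P) = -13 + P)
x(25 + 17) - 1*589 = (-13 + (25 + 17)) - 1*589 = (-13 + 42) - 589 = 29 - 589 = -560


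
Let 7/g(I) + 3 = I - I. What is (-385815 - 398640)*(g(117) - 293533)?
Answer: 230265259910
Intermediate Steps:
g(I) = -7/3 (g(I) = 7/(-3 + (I - I)) = 7/(-3 + 0) = 7/(-3) = 7*(-⅓) = -7/3)
(-385815 - 398640)*(g(117) - 293533) = (-385815 - 398640)*(-7/3 - 293533) = -784455*(-880606/3) = 230265259910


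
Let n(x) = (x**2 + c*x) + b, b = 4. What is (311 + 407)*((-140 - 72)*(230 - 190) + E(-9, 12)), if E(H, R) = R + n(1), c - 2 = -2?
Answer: -6076434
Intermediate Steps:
c = 0 (c = 2 - 2 = 0)
n(x) = 4 + x**2 (n(x) = (x**2 + 0*x) + 4 = (x**2 + 0) + 4 = x**2 + 4 = 4 + x**2)
E(H, R) = 5 + R (E(H, R) = R + (4 + 1**2) = R + (4 + 1) = R + 5 = 5 + R)
(311 + 407)*((-140 - 72)*(230 - 190) + E(-9, 12)) = (311 + 407)*((-140 - 72)*(230 - 190) + (5 + 12)) = 718*(-212*40 + 17) = 718*(-8480 + 17) = 718*(-8463) = -6076434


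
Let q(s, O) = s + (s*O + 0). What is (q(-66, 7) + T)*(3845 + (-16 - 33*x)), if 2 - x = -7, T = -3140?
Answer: -12955376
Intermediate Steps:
x = 9 (x = 2 - 1*(-7) = 2 + 7 = 9)
q(s, O) = s + O*s (q(s, O) = s + (O*s + 0) = s + O*s)
(q(-66, 7) + T)*(3845 + (-16 - 33*x)) = (-66*(1 + 7) - 3140)*(3845 + (-16 - 33*9)) = (-66*8 - 3140)*(3845 + (-16 - 297)) = (-528 - 3140)*(3845 - 313) = -3668*3532 = -12955376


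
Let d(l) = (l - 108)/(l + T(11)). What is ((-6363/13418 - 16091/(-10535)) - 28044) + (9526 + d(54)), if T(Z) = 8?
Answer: -81147253983727/4382117530 ≈ -18518.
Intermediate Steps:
d(l) = (-108 + l)/(8 + l) (d(l) = (l - 108)/(l + 8) = (-108 + l)/(8 + l))
((-6363/13418 - 16091/(-10535)) - 28044) + (9526 + d(54)) = ((-6363/13418 - 16091/(-10535)) - 28044) + (9526 + (-108 + 54)/(8 + 54)) = ((-6363*1/13418 - 16091*(-1/10535)) - 28044) + (9526 - 54/62) = ((-6363/13418 + 16091/10535) - 28044) + (9526 + (1/62)*(-54)) = (148874833/141358630 - 28044) + (9526 - 27/31) = -3964112544887/141358630 + 295279/31 = -81147253983727/4382117530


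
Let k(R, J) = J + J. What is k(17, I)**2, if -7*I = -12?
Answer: 576/49 ≈ 11.755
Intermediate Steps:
I = 12/7 (I = -1/7*(-12) = 12/7 ≈ 1.7143)
k(R, J) = 2*J
k(17, I)**2 = (2*(12/7))**2 = (24/7)**2 = 576/49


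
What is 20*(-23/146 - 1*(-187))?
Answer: 272790/73 ≈ 3736.8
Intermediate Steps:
20*(-23/146 - 1*(-187)) = 20*(-23*1/146 + 187) = 20*(-23/146 + 187) = 20*(27279/146) = 272790/73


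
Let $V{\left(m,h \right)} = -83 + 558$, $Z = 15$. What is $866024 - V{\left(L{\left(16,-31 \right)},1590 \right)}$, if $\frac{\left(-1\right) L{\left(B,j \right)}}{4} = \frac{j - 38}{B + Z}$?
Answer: $865549$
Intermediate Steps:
$L{\left(B,j \right)} = - \frac{4 \left(-38 + j\right)}{15 + B}$ ($L{\left(B,j \right)} = - 4 \frac{j - 38}{B + 15} = - 4 \frac{-38 + j}{15 + B} = - \frac{4 \left(-38 + j\right)}{15 + B}$)
$V{\left(m,h \right)} = 475$
$866024 - V{\left(L{\left(16,-31 \right)},1590 \right)} = 866024 - 475 = 865549$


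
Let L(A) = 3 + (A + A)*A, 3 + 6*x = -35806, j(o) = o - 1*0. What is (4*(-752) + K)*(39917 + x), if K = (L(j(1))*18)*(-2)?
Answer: -324686642/3 ≈ -1.0823e+8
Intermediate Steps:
j(o) = o (j(o) = o + 0 = o)
x = -35809/6 (x = -½ + (⅙)*(-35806) = -½ - 17903/3 = -35809/6 ≈ -5968.2)
L(A) = 3 + 2*A² (L(A) = 3 + (2*A)*A = 3 + 2*A²)
K = -180 (K = ((3 + 2*1²)*18)*(-2) = ((3 + 2*1)*18)*(-2) = ((3 + 2)*18)*(-2) = (5*18)*(-2) = 90*(-2) = -180)
(4*(-752) + K)*(39917 + x) = (4*(-752) - 180)*(39917 - 35809/6) = (-3008 - 180)*(203693/6) = -3188*203693/6 = -324686642/3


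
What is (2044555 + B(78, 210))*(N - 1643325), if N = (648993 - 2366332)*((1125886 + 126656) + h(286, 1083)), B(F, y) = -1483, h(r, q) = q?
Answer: -4398531235383398400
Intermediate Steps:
N = -2152899103875 (N = (648993 - 2366332)*((1125886 + 126656) + 1083) = -1717339*(1252542 + 1083) = -1717339*1253625 = -2152899103875)
(2044555 + B(78, 210))*(N - 1643325) = (2044555 - 1483)*(-2152899103875 - 1643325) = 2043072*(-2152900747200) = -4398531235383398400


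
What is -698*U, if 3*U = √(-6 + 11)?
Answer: -698*√5/3 ≈ -520.26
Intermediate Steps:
U = √5/3 (U = √(-6 + 11)/3 = √5/3 ≈ 0.74536)
-698*U = -698*√5/3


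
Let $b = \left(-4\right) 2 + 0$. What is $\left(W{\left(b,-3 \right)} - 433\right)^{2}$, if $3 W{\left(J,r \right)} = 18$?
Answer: $182329$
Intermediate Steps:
$b = -8$ ($b = -8 + 0 = -8$)
$W{\left(J,r \right)} = 6$ ($W{\left(J,r \right)} = \frac{1}{3} \cdot 18 = 6$)
$\left(W{\left(b,-3 \right)} - 433\right)^{2} = \left(6 - 433\right)^{2} = \left(-427\right)^{2} = 182329$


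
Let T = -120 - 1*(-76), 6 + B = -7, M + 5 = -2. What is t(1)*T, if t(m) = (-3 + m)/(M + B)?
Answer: -22/5 ≈ -4.4000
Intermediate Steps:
M = -7 (M = -5 - 2 = -7)
B = -13 (B = -6 - 7 = -13)
t(m) = 3/20 - m/20 (t(m) = (-3 + m)/(-7 - 13) = (-3 + m)/(-20) = (-3 + m)*(-1/20) = 3/20 - m/20)
T = -44 (T = -120 + 76 = -44)
t(1)*T = (3/20 - 1/20*1)*(-44) = (3/20 - 1/20)*(-44) = (⅒)*(-44) = -22/5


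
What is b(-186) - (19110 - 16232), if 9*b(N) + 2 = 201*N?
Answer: -63290/9 ≈ -7032.2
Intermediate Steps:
b(N) = -2/9 + 67*N/3 (b(N) = -2/9 + (201*N)/9 = -2/9 + 67*N/3)
b(-186) - (19110 - 16232) = (-2/9 + (67/3)*(-186)) - (19110 - 16232) = (-2/9 - 4154) - 1*2878 = -37388/9 - 2878 = -63290/9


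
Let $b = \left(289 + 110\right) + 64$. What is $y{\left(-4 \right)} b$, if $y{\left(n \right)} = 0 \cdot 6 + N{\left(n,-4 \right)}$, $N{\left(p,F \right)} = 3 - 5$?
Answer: $-926$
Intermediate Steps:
$N{\left(p,F \right)} = -2$ ($N{\left(p,F \right)} = 3 - 5 = -2$)
$y{\left(n \right)} = -2$ ($y{\left(n \right)} = 0 \cdot 6 - 2 = 0 - 2 = -2$)
$b = 463$ ($b = 399 + 64 = 463$)
$y{\left(-4 \right)} b = \left(-2\right) 463 = -926$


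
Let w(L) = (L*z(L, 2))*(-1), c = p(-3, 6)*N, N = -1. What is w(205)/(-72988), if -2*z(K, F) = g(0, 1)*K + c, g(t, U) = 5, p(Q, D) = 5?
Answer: -52275/36494 ≈ -1.4324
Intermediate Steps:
c = -5 (c = 5*(-1) = -5)
z(K, F) = 5/2 - 5*K/2 (z(K, F) = -(5*K - 5)/2 = -(-5 + 5*K)/2 = 5/2 - 5*K/2)
w(L) = -L*(5/2 - 5*L/2) (w(L) = (L*(5/2 - 5*L/2))*(-1) = -L*(5/2 - 5*L/2))
w(205)/(-72988) = ((5/2)*205*(-1 + 205))/(-72988) = ((5/2)*205*204)*(-1/72988) = 104550*(-1/72988) = -52275/36494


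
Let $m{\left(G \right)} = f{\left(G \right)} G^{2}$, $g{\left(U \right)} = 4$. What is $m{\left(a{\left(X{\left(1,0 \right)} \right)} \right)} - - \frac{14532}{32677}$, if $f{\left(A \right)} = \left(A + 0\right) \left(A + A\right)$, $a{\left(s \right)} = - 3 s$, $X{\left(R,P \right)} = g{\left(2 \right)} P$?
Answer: $\frac{14532}{32677} \approx 0.44472$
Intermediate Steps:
$X{\left(R,P \right)} = 4 P$
$f{\left(A \right)} = 2 A^{2}$ ($f{\left(A \right)} = A 2 A = 2 A^{2}$)
$m{\left(G \right)} = 2 G^{4}$ ($m{\left(G \right)} = 2 G^{2} G^{2} = 2 G^{4}$)
$m{\left(a{\left(X{\left(1,0 \right)} \right)} \right)} - - \frac{14532}{32677} = 2 \left(- 3 \cdot 4 \cdot 0\right)^{4} - - \frac{14532}{32677} = 2 \left(\left(-3\right) 0\right)^{4} - \left(-14532\right) \frac{1}{32677} = 2 \cdot 0^{4} - - \frac{14532}{32677} = 2 \cdot 0 + \frac{14532}{32677} = 0 + \frac{14532}{32677} = \frac{14532}{32677}$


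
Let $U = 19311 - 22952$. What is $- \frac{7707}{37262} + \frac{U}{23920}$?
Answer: $- \frac{160011191}{445653520} \approx -0.35905$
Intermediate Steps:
$U = -3641$ ($U = 19311 - 22952 = -3641$)
$- \frac{7707}{37262} + \frac{U}{23920} = - \frac{7707}{37262} - \frac{3641}{23920} = - \frac{160011191}{445653520}$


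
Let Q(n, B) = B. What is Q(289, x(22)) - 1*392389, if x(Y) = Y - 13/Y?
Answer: -8632087/22 ≈ -3.9237e+5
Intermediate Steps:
x(Y) = Y - 13/Y
Q(289, x(22)) - 1*392389 = (22 - 13/22) - 1*392389 = (22 - 13*1/22) - 392389 = (22 - 13/22) - 392389 = 471/22 - 392389 = -8632087/22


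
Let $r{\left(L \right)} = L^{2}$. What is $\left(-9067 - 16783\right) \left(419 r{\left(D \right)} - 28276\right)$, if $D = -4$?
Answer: $557636200$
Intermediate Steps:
$\left(-9067 - 16783\right) \left(419 r{\left(D \right)} - 28276\right) = \left(-9067 - 16783\right) \left(419 \left(-4\right)^{2} - 28276\right) = - 25850 \left(419 \cdot 16 - 28276\right) = - 25850 \left(6704 - 28276\right) = \left(-25850\right) \left(-21572\right) = 557636200$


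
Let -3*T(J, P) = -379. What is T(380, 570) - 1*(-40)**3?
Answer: 192379/3 ≈ 64126.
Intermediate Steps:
T(J, P) = 379/3 (T(J, P) = -1/3*(-379) = 379/3)
T(380, 570) - 1*(-40)**3 = 379/3 - 1*(-40)**3 = 379/3 - 1*(-64000) = 379/3 + 64000 = 192379/3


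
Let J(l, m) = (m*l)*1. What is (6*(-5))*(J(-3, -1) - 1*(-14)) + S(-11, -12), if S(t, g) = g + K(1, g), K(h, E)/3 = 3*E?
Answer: -630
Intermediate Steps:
K(h, E) = 9*E (K(h, E) = 3*(3*E) = 9*E)
J(l, m) = l*m (J(l, m) = (l*m)*1 = l*m)
S(t, g) = 10*g (S(t, g) = g + 9*g = 10*g)
(6*(-5))*(J(-3, -1) - 1*(-14)) + S(-11, -12) = (6*(-5))*(-3*(-1) - 1*(-14)) + 10*(-12) = -30*(3 + 14) - 120 = -30*17 - 120 = -510 - 120 = -630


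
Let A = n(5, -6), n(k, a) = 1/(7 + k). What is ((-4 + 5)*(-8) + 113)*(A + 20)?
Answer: 8435/4 ≈ 2108.8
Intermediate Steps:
A = 1/12 (A = 1/(7 + 5) = 1/12 ≈ 0.083333)
((-4 + 5)*(-8) + 113)*(A + 20) = ((-4 + 5)*(-8) + 113)*(1/12 + 20) = (1*(-8) + 113)*(241/12) = (-8 + 113)*(241/12) = 105*(241/12) = 8435/4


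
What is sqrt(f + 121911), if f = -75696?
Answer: 3*sqrt(5135) ≈ 214.98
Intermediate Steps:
sqrt(f + 121911) = sqrt(-75696 + 121911) = sqrt(46215) = 3*sqrt(5135)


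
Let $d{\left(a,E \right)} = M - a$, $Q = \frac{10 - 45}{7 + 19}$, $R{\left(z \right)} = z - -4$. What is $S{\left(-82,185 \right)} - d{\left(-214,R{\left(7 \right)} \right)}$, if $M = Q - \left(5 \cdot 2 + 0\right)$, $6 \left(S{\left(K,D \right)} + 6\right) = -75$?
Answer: $- \frac{2875}{13} \approx -221.15$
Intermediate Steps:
$S{\left(K,D \right)} = - \frac{37}{2}$ ($S{\left(K,D \right)} = -6 + \frac{1}{6} \left(-75\right) = -6 - \frac{25}{2} = - \frac{37}{2}$)
$R{\left(z \right)} = 4 + z$ ($R{\left(z \right)} = z + 4 = 4 + z$)
$Q = - \frac{35}{26} \approx -1.3462$
$M = - \frac{295}{26}$ ($M = - \frac{35}{26} - \left(5 \cdot 2 + 0\right) = - \frac{35}{26} - \left(10 + 0\right) = - \frac{35}{26} - 10 = - \frac{295}{26} \approx -11.346$)
$d{\left(a,E \right)} = - \frac{295}{26} - a$
$S{\left(-82,185 \right)} - d{\left(-214,R{\left(7 \right)} \right)} = - \frac{37}{2} - \left(- \frac{295}{26} - -214\right) = - \frac{37}{2} - \left(- \frac{295}{26} + 214\right) = - \frac{37}{2} - \frac{5269}{26} = - \frac{2875}{13}$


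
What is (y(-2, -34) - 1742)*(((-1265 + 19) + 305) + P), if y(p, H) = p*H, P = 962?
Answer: -35154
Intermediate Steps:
y(p, H) = H*p
(y(-2, -34) - 1742)*(((-1265 + 19) + 305) + P) = (-34*(-2) - 1742)*(((-1265 + 19) + 305) + 962) = (68 - 1742)*((-1246 + 305) + 962) = -1674*(-941 + 962) = -1674*21 = -35154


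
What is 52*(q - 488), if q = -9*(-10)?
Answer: -20696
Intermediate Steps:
q = 90
52*(q - 488) = 52*(90 - 488) = 52*(-398) = -20696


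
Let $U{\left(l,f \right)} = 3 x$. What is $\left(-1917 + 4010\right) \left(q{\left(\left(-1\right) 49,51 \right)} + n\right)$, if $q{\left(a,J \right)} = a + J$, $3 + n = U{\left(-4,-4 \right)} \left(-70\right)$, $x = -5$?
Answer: $2195557$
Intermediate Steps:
$U{\left(l,f \right)} = -15$ ($U{\left(l,f \right)} = 3 \left(-5\right) = -15$)
$n = 1047$ ($n = -3 - -1050 = -3 + 1050 = 1047$)
$q{\left(a,J \right)} = J + a$
$\left(-1917 + 4010\right) \left(q{\left(\left(-1\right) 49,51 \right)} + n\right) = \left(-1917 + 4010\right) \left(\left(51 - 49\right) + 1047\right) = 2093 \left(\left(51 - 49\right) + 1047\right) = 2093 \left(2 + 1047\right) = 2093 \cdot 1049 = 2195557$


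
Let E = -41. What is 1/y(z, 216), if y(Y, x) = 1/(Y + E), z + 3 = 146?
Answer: 102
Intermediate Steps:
z = 143 (z = -3 + 146 = 143)
y(Y, x) = 1/(-41 + Y) (y(Y, x) = 1/(Y - 41) = 1/(-41 + Y))
1/y(z, 216) = 1/(1/(-41 + 143)) = 1/(1/102) = 102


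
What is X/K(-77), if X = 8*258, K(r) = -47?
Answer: -2064/47 ≈ -43.915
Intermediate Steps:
X = 2064
X/K(-77) = 2064/(-47) = 2064*(-1/47) = -2064/47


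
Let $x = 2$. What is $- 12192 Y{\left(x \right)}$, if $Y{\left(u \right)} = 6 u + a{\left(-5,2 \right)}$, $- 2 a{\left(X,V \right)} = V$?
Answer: $-134112$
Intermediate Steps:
$a{\left(X,V \right)} = - \frac{V}{2}$
$Y{\left(u \right)} = -1 + 6 u$ ($Y{\left(u \right)} = 6 u - 1 = -1 + 6 u$)
$- 12192 Y{\left(x \right)} = - 12192 \left(-1 + 6 \cdot 2\right) = - 12192 \left(-1 + 12\right) = \left(-12192\right) 11 = -134112$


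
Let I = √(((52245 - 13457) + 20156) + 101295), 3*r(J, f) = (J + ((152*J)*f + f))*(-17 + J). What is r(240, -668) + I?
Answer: -5434302164/3 + √160239 ≈ -1.8114e+9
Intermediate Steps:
r(J, f) = (-17 + J)*(J + f + 152*J*f)/3 (r(J, f) = ((J + ((152*J)*f + f))*(-17 + J))/3 = ((J + (152*J*f + f))*(-17 + J))/3 = ((J + (f + 152*J*f))*(-17 + J))/3 = ((J + f + 152*J*f)*(-17 + J))/3 = ((-17 + J)*(J + f + 152*J*f))/3 = (-17 + J)*(J + f + 152*J*f)/3)
I = √160239 (I = √((38788 + 20156) + 101295) = √(58944 + 101295) = √160239 ≈ 400.30)
r(240, -668) + I = (-17/3*240 - 17/3*(-668) + (⅓)*240² - 861*240*(-668) + (152/3)*(-668)*240²) + √160239 = (-1360 + 11356/3 + (⅓)*57600 + 138035520 + (152/3)*(-668)*57600) + √160239 = (-1360 + 11356/3 + 19200 + 138035520 - 1949491200) + √160239 = -5434302164/3 + √160239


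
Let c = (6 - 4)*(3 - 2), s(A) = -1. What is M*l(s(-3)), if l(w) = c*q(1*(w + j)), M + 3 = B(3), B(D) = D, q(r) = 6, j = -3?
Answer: 0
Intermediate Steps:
c = 2 (c = 2*1 = 2)
M = 0 (M = -3 + 3 = 0)
l(w) = 12 (l(w) = 2*6 = 12)
M*l(s(-3)) = 0*12 = 0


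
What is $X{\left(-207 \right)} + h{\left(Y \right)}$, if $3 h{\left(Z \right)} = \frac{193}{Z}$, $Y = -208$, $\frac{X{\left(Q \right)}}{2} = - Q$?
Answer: $\frac{258143}{624} \approx 413.69$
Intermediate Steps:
$X{\left(Q \right)} = - 2 Q$ ($X{\left(Q \right)} = 2 \left(- Q\right) = - 2 Q$)
$h{\left(Z \right)} = \frac{193}{3 Z}$ ($h{\left(Z \right)} = \frac{193 \frac{1}{Z}}{3} = \frac{193}{3 Z}$)
$X{\left(-207 \right)} + h{\left(Y \right)} = \left(-2\right) \left(-207\right) + \frac{193}{3 \left(-208\right)} = 414 + \frac{193}{3} \left(- \frac{1}{208}\right) = 414 - \frac{193}{624} = \frac{258143}{624}$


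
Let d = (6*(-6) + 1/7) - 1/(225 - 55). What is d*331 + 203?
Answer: -13884517/1190 ≈ -11668.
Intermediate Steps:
d = -42677/1190 (d = (-36 + 1/7) - 1/170 = -251/7 - 1*1/170 = -251/7 - 1/170 = -42677/1190 ≈ -35.863)
d*331 + 203 = -42677/1190*331 + 203 = -14126087/1190 + 203 = -13884517/1190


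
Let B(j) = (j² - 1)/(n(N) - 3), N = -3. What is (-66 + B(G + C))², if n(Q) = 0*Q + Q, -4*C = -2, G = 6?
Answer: 339889/64 ≈ 5310.8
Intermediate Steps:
C = ½ (C = -¼*(-2) = ½ ≈ 0.50000)
n(Q) = Q (n(Q) = 0 + Q = Q)
B(j) = ⅙ - j²/6 (B(j) = (j² - 1)/(-3 - 3) = (-1 + j²)/(-6) = (-1 + j²)*(-⅙) = ⅙ - j²/6)
(-66 + B(G + C))² = (-66 + (⅙ - (6 + ½)²/6))² = (-66 + (⅙ - (13/2)²/6))² = (-66 + (⅙ - ⅙*169/4))² = (-66 + (⅙ - 169/24))² = (-66 - 55/8)² = (-583/8)² = 339889/64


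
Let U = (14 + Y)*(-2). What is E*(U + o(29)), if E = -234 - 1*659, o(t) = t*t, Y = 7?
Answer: -713507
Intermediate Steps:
o(t) = t²
U = -42 (U = (14 + 7)*(-2) = 21*(-2) = -42)
E = -893 (E = -234 - 659 = -893)
E*(U + o(29)) = -893*(-42 + 29²) = -893*(-42 + 841) = -893*799 = -713507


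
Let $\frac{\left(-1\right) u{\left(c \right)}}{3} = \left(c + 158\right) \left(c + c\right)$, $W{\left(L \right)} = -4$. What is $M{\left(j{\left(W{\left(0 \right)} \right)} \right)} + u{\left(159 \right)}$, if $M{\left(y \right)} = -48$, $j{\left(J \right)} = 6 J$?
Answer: $-302466$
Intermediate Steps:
$u{\left(c \right)} = - 6 c \left(158 + c\right)$ ($u{\left(c \right)} = - 3 \left(c + 158\right) \left(c + c\right) = - 3 \left(158 + c\right) 2 c = - 3 \cdot 2 c \left(158 + c\right) = - 6 c \left(158 + c\right)$)
$M{\left(j{\left(W{\left(0 \right)} \right)} \right)} + u{\left(159 \right)} = -48 - 954 \left(158 + 159\right) = -48 - 954 \cdot 317 = -48 - 302418 = -302466$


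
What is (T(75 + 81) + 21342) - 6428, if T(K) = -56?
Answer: 14858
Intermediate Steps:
(T(75 + 81) + 21342) - 6428 = (-56 + 21342) - 6428 = 21286 - 6428 = 14858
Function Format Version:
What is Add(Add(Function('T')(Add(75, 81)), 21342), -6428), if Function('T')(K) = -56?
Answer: 14858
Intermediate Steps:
Add(Add(Function('T')(Add(75, 81)), 21342), -6428) = Add(Add(-56, 21342), -6428) = Add(21286, -6428) = 14858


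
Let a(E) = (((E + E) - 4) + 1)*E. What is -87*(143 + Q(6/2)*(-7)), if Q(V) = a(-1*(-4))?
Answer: -261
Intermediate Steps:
a(E) = E*(-3 + 2*E) (a(E) = ((2*E - 4) + 1)*E = ((-4 + 2*E) + 1)*E = (-3 + 2*E)*E = E*(-3 + 2*E))
Q(V) = 20 (Q(V) = (-1*(-4))*(-3 + 2*(-1*(-4))) = 4*(-3 + 2*4) = 4*(-3 + 8) = 4*5 = 20)
-87*(143 + Q(6/2)*(-7)) = -87*(143 + 20*(-7)) = -87*(143 - 140) = -87*3 = -261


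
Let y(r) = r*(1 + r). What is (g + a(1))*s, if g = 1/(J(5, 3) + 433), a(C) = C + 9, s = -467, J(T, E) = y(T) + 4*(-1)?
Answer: -2143997/459 ≈ -4671.0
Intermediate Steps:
J(T, E) = -4 + T*(1 + T) (J(T, E) = T*(1 + T) + 4*(-1) = T*(1 + T) - 4 = -4 + T*(1 + T))
a(C) = 9 + C
g = 1/459 (g = 1/((-4 + 5*(1 + 5)) + 433) = 1/((-4 + 5*6) + 433) = 1/((-4 + 30) + 433) = 1/(26 + 433) = 1/459 ≈ 0.0021787)
(g + a(1))*s = (1/459 + (9 + 1))*(-467) = (1/459 + 10)*(-467) = (4591/459)*(-467) = -2143997/459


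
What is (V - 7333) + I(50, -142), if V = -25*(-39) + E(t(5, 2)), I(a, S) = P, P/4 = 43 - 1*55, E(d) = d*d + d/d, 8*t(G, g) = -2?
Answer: -102479/16 ≈ -6404.9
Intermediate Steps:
t(G, g) = -1/4 (t(G, g) = (1/8)*(-2) = -1/4)
E(d) = 1 + d**2 (E(d) = d**2 + 1 = 1 + d**2)
P = -48 (P = 4*(43 - 1*55) = 4*(43 - 55) = 4*(-12) = -48)
I(a, S) = -48
V = 15617/16 (V = -25*(-39) + (1 + (-1/4)**2) = 975 + (1 + 1/16) = 975 + 17/16 = 15617/16 ≈ 976.06)
(V - 7333) + I(50, -142) = (15617/16 - 7333) - 48 = -101711/16 - 48 = -102479/16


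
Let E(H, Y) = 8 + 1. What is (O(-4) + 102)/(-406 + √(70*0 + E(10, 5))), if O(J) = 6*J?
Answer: -6/31 ≈ -0.19355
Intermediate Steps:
E(H, Y) = 9
(O(-4) + 102)/(-406 + √(70*0 + E(10, 5))) = (6*(-4) + 102)/(-406 + √(70*0 + 9)) = (-24 + 102)/(-406 + √(0 + 9)) = 78/(-406 + √9) = 78/(-406 + 3) = 78/(-403) = 78*(-1/403) = -6/31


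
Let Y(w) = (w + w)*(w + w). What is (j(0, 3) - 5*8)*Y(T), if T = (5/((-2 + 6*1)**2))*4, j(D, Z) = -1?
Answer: -1025/4 ≈ -256.25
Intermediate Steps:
T = 5/4 (T = (5/((-2 + 6)**2))*4 = (5/(4**2))*4 = (5/16)*4 = 5/4 ≈ 1.2500)
Y(w) = 4*w**2 (Y(w) = (2*w)*(2*w) = 4*w**2)
(j(0, 3) - 5*8)*Y(T) = (-1 - 5*8)*(4*(5/4)**2) = (-1 - 40)*(4*(25/16)) = -41*25/4 = -1025/4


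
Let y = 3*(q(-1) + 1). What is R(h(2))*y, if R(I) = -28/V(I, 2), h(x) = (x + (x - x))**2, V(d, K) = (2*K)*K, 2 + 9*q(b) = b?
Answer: -7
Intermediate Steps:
q(b) = -2/9 + b/9
V(d, K) = 2*K**2
y = 2 (y = 3*((-2/9 + (1/9)*(-1)) + 1) = 3*((-2/9 - 1/9) + 1) = 3*(-1/3 + 1) = 3*(2/3) = 2)
h(x) = x**2 (h(x) = (x + 0)**2 = x**2)
R(I) = -7/2 (R(I) = -28/(2*2**2) = -28/(2*4) = -28/8 = -28*1/8 = -7/2)
R(h(2))*y = -7/2*2 = -7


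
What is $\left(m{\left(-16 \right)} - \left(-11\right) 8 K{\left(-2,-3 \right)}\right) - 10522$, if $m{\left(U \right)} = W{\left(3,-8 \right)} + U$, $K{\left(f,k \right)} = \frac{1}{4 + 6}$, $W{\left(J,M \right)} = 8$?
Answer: $- \frac{52606}{5} \approx -10521.0$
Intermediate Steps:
$K{\left(f,k \right)} = \frac{1}{10}$
$m{\left(U \right)} = 8 + U$
$\left(m{\left(-16 \right)} - \left(-11\right) 8 K{\left(-2,-3 \right)}\right) - 10522 = \left(\left(8 - 16\right) - \left(-11\right) 8 \cdot \frac{1}{10}\right) - 10522 = \left(-8 - \left(-88\right) \frac{1}{10}\right) - 10522 = \left(-8 - - \frac{44}{5}\right) - 10522 = \left(-8 + \frac{44}{5}\right) - 10522 = \frac{4}{5} - 10522 = - \frac{52606}{5}$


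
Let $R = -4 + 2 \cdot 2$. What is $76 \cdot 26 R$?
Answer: $0$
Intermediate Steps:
$R = 0$ ($R = -4 + 4 = 0$)
$76 \cdot 26 R = 76 \cdot 26 \cdot 0 = 1976 \cdot 0 = 0$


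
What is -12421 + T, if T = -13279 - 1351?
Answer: -27051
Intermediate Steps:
T = -14630
-12421 + T = -12421 - 14630 = -27051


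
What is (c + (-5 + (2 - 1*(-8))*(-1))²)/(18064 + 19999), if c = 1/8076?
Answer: 1817101/307396788 ≈ 0.0059113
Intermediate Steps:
c = 1/8076 ≈ 0.00012382
(c + (-5 + (2 - 1*(-8))*(-1))²)/(18064 + 19999) = (1/8076 + (-5 + (2 - 1*(-8))*(-1))²)/(18064 + 19999) = (1/8076 + (-5 + (2 + 8)*(-1))²)/38063 = (1/8076 + (-5 + 10*(-1))²)*(1/38063) = (1/8076 + (-5 - 10)²)*(1/38063) = (1/8076 + (-15)²)*(1/38063) = (1/8076 + 225)*(1/38063) = (1817101/8076)*(1/38063) = 1817101/307396788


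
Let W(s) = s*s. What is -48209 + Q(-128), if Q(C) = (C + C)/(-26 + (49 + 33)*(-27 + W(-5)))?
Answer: -4579727/95 ≈ -48208.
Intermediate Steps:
W(s) = s²
Q(C) = -C/95 (Q(C) = (C + C)/(-26 + (49 + 33)*(-27 + (-5)²)) = (2*C)/(-26 + 82*(-27 + 25)) = (2*C)/(-26 + 82*(-2)) = (2*C)/(-26 - 164) = (2*C)/(-190) = (2*C)*(-1/190) = -C/95)
-48209 + Q(-128) = -48209 - 1/95*(-128) = -48209 + 128/95 = -4579727/95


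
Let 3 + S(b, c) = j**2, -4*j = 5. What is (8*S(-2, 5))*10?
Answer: -115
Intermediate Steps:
j = -5/4 (j = -1/4*5 = -5/4 ≈ -1.2500)
S(b, c) = -23/16 (S(b, c) = -3 + (-5/4)**2 = -3 + 25/16 = -23/16)
(8*S(-2, 5))*10 = (8*(-23/16))*10 = -23/2*10 = -115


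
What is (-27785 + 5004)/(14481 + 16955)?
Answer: -22781/31436 ≈ -0.72468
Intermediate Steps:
(-27785 + 5004)/(14481 + 16955) = -22781/31436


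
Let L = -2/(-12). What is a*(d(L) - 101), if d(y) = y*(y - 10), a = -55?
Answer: 203225/36 ≈ 5645.1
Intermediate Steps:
L = ⅙ (L = -2*(-1/12) = ⅙ ≈ 0.16667)
d(y) = y*(-10 + y)
a*(d(L) - 101) = -55*((-10 + ⅙)/6 - 101) = -55*((⅙)*(-59/6) - 101) = -55*(-59/36 - 101) = -55*(-3695/36) = 203225/36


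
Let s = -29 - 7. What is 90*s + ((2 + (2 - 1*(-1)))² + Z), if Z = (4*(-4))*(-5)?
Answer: -3135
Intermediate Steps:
Z = 80 (Z = -16*(-5) = 80)
s = -36
90*s + ((2 + (2 - 1*(-1)))² + Z) = 90*(-36) + ((2 + (2 - 1*(-1)))² + 80) = -3240 + ((2 + (2 + 1))² + 80) = -3240 + ((2 + 3)² + 80) = -3240 + (5² + 80) = -3240 + (25 + 80) = -3240 + 105 = -3135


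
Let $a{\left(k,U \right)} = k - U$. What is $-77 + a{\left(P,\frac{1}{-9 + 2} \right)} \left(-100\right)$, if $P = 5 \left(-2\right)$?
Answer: $\frac{6361}{7} \approx 908.71$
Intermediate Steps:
$P = -10$
$-77 + a{\left(P,\frac{1}{-9 + 2} \right)} \left(-100\right) = -77 + \left(-10 - \frac{1}{-9 + 2}\right) \left(-100\right) = -77 + \left(-10 - \frac{1}{-7}\right) \left(-100\right) = -77 + \left(-10 - - \frac{1}{7}\right) \left(-100\right) = -77 + \left(-10 + \frac{1}{7}\right) \left(-100\right) = -77 - - \frac{6900}{7} = -77 + \frac{6900}{7} = \frac{6361}{7}$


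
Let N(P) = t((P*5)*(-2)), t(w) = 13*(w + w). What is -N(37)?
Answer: 9620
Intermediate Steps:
t(w) = 26*w (t(w) = 13*(2*w) = 26*w)
N(P) = -260*P (N(P) = 26*((P*5)*(-2)) = 26*((5*P)*(-2)) = 26*(-10*P) = -260*P)
-N(37) = -(-260)*37 = -1*(-9620) = 9620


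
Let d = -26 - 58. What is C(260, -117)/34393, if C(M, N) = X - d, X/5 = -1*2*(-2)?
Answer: 104/34393 ≈ 0.0030239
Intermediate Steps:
X = 20 (X = 5*(-1*2*(-2)) = 5*(-2*(-2)) = 5*4 = 20)
d = -84
C(M, N) = 104 (C(M, N) = 20 - 1*(-84) = 20 + 84 = 104)
C(260, -117)/34393 = 104/34393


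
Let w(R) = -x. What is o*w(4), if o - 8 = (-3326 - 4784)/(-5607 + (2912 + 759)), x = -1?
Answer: 11799/968 ≈ 12.189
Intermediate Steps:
o = 11799/968 (o = 8 + (-3326 - 4784)/(-5607 + (2912 + 759)) = 8 - 8110/(-5607 + 3671) = 8 - 8110/(-1936) = 8 - 8110*(-1/1936) = 8 + 4055/968 = 11799/968 ≈ 12.189)
w(R) = 1 (w(R) = -1*(-1) = 1)
o*w(4) = (11799/968)*1 = 11799/968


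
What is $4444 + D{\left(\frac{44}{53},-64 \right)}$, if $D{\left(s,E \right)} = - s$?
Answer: $\frac{235488}{53} \approx 4443.2$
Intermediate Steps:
$4444 + D{\left(\frac{44}{53},-64 \right)} = 4444 - \frac{44}{53} = \frac{235488}{53}$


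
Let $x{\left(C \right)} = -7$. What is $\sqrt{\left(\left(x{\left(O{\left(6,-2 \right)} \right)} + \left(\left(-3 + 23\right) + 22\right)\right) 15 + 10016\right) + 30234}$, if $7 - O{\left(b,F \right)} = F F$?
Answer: $5 \sqrt{1631} \approx 201.93$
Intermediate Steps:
$O{\left(b,F \right)} = 7 - F^{2}$ ($O{\left(b,F \right)} = 7 - F F = 7 - F^{2}$)
$\sqrt{\left(\left(x{\left(O{\left(6,-2 \right)} \right)} + \left(\left(-3 + 23\right) + 22\right)\right) 15 + 10016\right) + 30234} = \sqrt{\left(\left(-7 + \left(\left(-3 + 23\right) + 22\right)\right) 15 + 10016\right) + 30234} = \sqrt{\left(\left(-7 + \left(20 + 22\right)\right) 15 + 10016\right) + 30234} = \sqrt{\left(\left(-7 + 42\right) 15 + 10016\right) + 30234} = \sqrt{\left(35 \cdot 15 + 10016\right) + 30234} = \sqrt{\left(525 + 10016\right) + 30234} = \sqrt{10541 + 30234} = \sqrt{40775} = 5 \sqrt{1631}$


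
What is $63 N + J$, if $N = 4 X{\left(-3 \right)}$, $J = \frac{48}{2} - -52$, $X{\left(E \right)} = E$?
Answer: $-680$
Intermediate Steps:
$J = 76$ ($J = 48 \cdot \frac{1}{2} + 52 = 24 + 52 = 76$)
$N = -12$ ($N = 4 \left(-3\right) = -12$)
$63 N + J = 63 \left(-12\right) + 76 = -756 + 76 = -680$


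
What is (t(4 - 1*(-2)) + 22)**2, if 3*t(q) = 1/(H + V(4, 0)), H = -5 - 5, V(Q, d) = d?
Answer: 434281/900 ≈ 482.53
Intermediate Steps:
H = -10
t(q) = -1/30 (t(q) = 1/(3*(-10 + 0)) = (1/3)/(-10) = (1/3)*(-1/10) = -1/30)
(t(4 - 1*(-2)) + 22)**2 = (-1/30 + 22)**2 = (659/30)**2 = 434281/900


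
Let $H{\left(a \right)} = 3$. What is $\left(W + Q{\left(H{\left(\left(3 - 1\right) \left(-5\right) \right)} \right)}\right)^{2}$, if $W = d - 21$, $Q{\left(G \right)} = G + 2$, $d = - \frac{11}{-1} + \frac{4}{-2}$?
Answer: $49$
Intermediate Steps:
$d = 9$ ($d = \left(-11\right) \left(-1\right) + 4 \left(- \frac{1}{2}\right) = 11 - 2 = 9$)
$Q{\left(G \right)} = 2 + G$
$W = -12$ ($W = 9 - 21 = -12$)
$\left(W + Q{\left(H{\left(\left(3 - 1\right) \left(-5\right) \right)} \right)}\right)^{2} = \left(-12 + \left(2 + 3\right)\right)^{2} = \left(-12 + 5\right)^{2} = \left(-7\right)^{2} = 49$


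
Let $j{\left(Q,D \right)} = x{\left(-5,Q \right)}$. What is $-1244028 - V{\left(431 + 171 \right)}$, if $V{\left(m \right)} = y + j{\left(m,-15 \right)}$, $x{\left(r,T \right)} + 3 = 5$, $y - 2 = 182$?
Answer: $-1244214$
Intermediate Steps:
$y = 184$ ($y = 2 + 182 = 184$)
$x{\left(r,T \right)} = 2$ ($x{\left(r,T \right)} = -3 + 5 = 2$)
$j{\left(Q,D \right)} = 2$
$V{\left(m \right)} = 186$ ($V{\left(m \right)} = 184 + 2 = 186$)
$-1244028 - V{\left(431 + 171 \right)} = -1244028 - 186 = -1244214$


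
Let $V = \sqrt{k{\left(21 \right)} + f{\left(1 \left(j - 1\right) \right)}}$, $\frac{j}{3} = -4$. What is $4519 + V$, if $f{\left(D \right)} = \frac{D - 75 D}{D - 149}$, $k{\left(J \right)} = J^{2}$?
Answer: $4519 + \frac{2 \sqrt{8810}}{9} \approx 4539.9$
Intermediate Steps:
$j = -12$ ($j = 3 \left(-4\right) = -12$)
$f{\left(D \right)} = - \frac{74 D}{-149 + D}$ ($f{\left(D \right)} = \frac{\left(-74\right) D}{-149 + D} = - \frac{74 D}{-149 + D}$)
$V = \frac{2 \sqrt{8810}}{9}$ ($V = \sqrt{21^{2} - \frac{74 \cdot 1 \left(-12 - 1\right)}{-149 + 1 \left(-12 - 1\right)}} = \sqrt{441 - \frac{74 \cdot 1 \left(-13\right)}{-149 + 1 \left(-13\right)}} = \sqrt{441 - - \frac{962}{-149 - 13}} = \sqrt{441 - - \frac{962}{-162}} = \sqrt{441 - \left(-962\right) \left(- \frac{1}{162}\right)} = \sqrt{441 - \frac{481}{81}} = \sqrt{\frac{35240}{81}} = \frac{2 \sqrt{8810}}{9} \approx 20.858$)
$4519 + V = 4519 + \frac{2 \sqrt{8810}}{9}$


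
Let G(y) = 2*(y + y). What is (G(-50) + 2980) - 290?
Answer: 2490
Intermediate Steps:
G(y) = 4*y (G(y) = 2*(2*y) = 4*y)
(G(-50) + 2980) - 290 = (4*(-50) + 2980) - 290 = (-200 + 2980) - 290 = 2780 - 290 = 2490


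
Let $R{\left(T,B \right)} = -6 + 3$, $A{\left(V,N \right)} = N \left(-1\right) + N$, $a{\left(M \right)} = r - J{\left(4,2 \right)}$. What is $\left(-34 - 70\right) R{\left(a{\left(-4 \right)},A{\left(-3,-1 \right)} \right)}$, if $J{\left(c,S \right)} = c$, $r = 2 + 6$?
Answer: $312$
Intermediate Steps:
$r = 8$
$a{\left(M \right)} = 4$ ($a{\left(M \right)} = 8 - 4 = 4$)
$A{\left(V,N \right)} = 0$ ($A{\left(V,N \right)} = - N + N = 0$)
$R{\left(T,B \right)} = -3$
$\left(-34 - 70\right) R{\left(a{\left(-4 \right)},A{\left(-3,-1 \right)} \right)} = \left(-34 - 70\right) \left(-3\right) = \left(-104\right) \left(-3\right) = 312$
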